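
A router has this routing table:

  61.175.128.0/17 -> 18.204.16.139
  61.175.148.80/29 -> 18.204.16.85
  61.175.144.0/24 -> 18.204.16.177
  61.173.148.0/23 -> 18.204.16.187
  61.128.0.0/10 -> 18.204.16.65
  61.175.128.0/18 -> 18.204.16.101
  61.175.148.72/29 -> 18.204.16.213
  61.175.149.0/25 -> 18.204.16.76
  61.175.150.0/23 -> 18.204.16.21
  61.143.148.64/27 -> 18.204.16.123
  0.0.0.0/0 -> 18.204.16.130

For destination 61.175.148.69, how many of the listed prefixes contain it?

4

Prefixes containing 61.175.148.69:
  0.0.0.0/0 (default, matches everything)
  61.128.0.0/10 (61.128.0.0 - 61.191.255.255)
  61.175.128.0/17 (61.175.128.0 - 61.175.255.255)
  61.175.128.0/18 (61.175.128.0 - 61.175.191.255)
Total matching entries: 4.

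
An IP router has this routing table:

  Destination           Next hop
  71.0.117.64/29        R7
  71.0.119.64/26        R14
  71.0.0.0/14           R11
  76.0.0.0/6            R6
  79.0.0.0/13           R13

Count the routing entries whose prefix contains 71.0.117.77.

1

Prefixes containing 71.0.117.77:
  71.0.0.0/14 (71.0.0.0 - 71.3.255.255)
Total matching entries: 1.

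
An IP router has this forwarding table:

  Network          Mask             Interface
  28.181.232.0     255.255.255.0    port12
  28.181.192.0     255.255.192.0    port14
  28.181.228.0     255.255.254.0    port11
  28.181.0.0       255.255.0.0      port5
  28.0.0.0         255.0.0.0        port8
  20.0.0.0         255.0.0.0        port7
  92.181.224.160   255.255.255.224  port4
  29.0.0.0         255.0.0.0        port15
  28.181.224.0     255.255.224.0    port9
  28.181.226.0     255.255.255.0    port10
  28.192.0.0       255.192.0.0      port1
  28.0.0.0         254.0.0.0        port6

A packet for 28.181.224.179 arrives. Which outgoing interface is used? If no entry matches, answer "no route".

port9

Routes whose prefix contains 28.181.224.179:
  28.0.0.0/7 (28.0.0.0 - 29.255.255.255) -> port6
  28.0.0.0/8 (28.0.0.0 - 28.255.255.255) -> port8
  28.181.0.0/16 (28.181.0.0 - 28.181.255.255) -> port5
  28.181.192.0/18 (28.181.192.0 - 28.181.255.255) -> port14
  28.181.224.0/19 (28.181.224.0 - 28.181.255.255) -> port9
More-specific entries that do NOT match:
  92.181.224.160/27 (92.181.224.160 - 92.181.224.191) does not contain 28.181.224.179
  28.181.232.0/24 (28.181.232.0 - 28.181.232.255) does not contain 28.181.224.179
  28.181.226.0/24 (28.181.226.0 - 28.181.226.255) does not contain 28.181.224.179
  28.181.228.0/23 (28.181.228.0 - 28.181.229.255) does not contain 28.181.224.179
Longest matching prefix is /19 -> interface port9.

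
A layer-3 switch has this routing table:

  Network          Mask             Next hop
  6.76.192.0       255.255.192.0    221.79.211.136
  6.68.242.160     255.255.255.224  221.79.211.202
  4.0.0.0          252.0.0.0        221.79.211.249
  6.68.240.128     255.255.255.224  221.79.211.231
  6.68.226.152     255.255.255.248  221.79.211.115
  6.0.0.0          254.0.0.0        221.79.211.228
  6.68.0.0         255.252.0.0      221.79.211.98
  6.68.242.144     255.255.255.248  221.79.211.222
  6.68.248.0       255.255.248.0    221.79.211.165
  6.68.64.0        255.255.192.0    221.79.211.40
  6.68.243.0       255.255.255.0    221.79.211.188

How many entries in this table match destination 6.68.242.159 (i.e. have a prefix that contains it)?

3

Prefixes containing 6.68.242.159:
  4.0.0.0/6 (4.0.0.0 - 7.255.255.255)
  6.0.0.0/7 (6.0.0.0 - 7.255.255.255)
  6.68.0.0/14 (6.68.0.0 - 6.71.255.255)
Total matching entries: 3.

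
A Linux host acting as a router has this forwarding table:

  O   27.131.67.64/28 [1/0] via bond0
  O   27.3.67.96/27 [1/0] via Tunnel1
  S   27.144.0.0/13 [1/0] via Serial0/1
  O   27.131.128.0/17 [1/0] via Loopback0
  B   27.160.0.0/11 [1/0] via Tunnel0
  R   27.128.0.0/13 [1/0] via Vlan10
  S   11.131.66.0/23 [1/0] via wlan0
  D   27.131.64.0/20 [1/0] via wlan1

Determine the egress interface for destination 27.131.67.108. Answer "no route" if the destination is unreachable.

wlan1

Routes whose prefix contains 27.131.67.108:
  27.128.0.0/13 (27.128.0.0 - 27.135.255.255) -> Vlan10
  27.131.64.0/20 (27.131.64.0 - 27.131.79.255) -> wlan1
More-specific entries that do NOT match:
  27.131.67.64/28 (27.131.67.64 - 27.131.67.79) does not contain 27.131.67.108
  27.3.67.96/27 (27.3.67.96 - 27.3.67.127) does not contain 27.131.67.108
  11.131.66.0/23 (11.131.66.0 - 11.131.67.255) does not contain 27.131.67.108
Longest matching prefix is /20 -> interface wlan1.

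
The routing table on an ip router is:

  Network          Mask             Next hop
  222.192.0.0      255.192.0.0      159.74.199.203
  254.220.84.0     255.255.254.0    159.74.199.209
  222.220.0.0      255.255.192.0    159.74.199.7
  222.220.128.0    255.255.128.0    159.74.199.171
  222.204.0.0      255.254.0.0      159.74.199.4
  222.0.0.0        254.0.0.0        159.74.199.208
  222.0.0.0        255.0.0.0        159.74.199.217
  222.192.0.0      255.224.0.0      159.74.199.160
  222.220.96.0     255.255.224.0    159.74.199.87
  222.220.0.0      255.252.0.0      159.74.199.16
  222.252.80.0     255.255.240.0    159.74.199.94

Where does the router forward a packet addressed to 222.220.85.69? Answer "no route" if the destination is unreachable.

Routes whose prefix contains 222.220.85.69:
  222.0.0.0/7 (222.0.0.0 - 223.255.255.255) -> 159.74.199.208
  222.0.0.0/8 (222.0.0.0 - 222.255.255.255) -> 159.74.199.217
  222.192.0.0/10 (222.192.0.0 - 222.255.255.255) -> 159.74.199.203
  222.192.0.0/11 (222.192.0.0 - 222.223.255.255) -> 159.74.199.160
  222.220.0.0/14 (222.220.0.0 - 222.223.255.255) -> 159.74.199.16
More-specific entries that do NOT match:
  254.220.84.0/23 (254.220.84.0 - 254.220.85.255) does not contain 222.220.85.69
  222.252.80.0/20 (222.252.80.0 - 222.252.95.255) does not contain 222.220.85.69
  222.220.96.0/19 (222.220.96.0 - 222.220.127.255) does not contain 222.220.85.69
  222.220.0.0/18 (222.220.0.0 - 222.220.63.255) does not contain 222.220.85.69
  222.220.128.0/17 (222.220.128.0 - 222.220.255.255) does not contain 222.220.85.69
  222.204.0.0/15 (222.204.0.0 - 222.205.255.255) does not contain 222.220.85.69
Longest matching prefix is /14 -> next hop 159.74.199.16.

159.74.199.16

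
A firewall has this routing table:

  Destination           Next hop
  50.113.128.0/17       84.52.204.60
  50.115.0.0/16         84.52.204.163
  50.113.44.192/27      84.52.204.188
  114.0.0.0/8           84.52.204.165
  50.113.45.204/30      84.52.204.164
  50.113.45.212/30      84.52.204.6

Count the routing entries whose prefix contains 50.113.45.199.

0

No listed prefix contains 50.113.45.199.
Total matching entries: 0.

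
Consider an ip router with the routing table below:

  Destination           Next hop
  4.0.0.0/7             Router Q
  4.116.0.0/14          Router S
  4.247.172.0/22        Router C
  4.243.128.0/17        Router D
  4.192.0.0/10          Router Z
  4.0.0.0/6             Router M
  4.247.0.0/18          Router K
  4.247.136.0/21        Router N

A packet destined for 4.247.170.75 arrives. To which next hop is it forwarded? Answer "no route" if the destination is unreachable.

Router Z

Routes whose prefix contains 4.247.170.75:
  4.0.0.0/6 (4.0.0.0 - 7.255.255.255) -> Router M
  4.0.0.0/7 (4.0.0.0 - 5.255.255.255) -> Router Q
  4.192.0.0/10 (4.192.0.0 - 4.255.255.255) -> Router Z
More-specific entries that do NOT match:
  4.247.172.0/22 (4.247.172.0 - 4.247.175.255) does not contain 4.247.170.75
  4.247.136.0/21 (4.247.136.0 - 4.247.143.255) does not contain 4.247.170.75
  4.247.0.0/18 (4.247.0.0 - 4.247.63.255) does not contain 4.247.170.75
  4.243.128.0/17 (4.243.128.0 - 4.243.255.255) does not contain 4.247.170.75
  4.116.0.0/14 (4.116.0.0 - 4.119.255.255) does not contain 4.247.170.75
Longest matching prefix is /10 -> next hop Router Z.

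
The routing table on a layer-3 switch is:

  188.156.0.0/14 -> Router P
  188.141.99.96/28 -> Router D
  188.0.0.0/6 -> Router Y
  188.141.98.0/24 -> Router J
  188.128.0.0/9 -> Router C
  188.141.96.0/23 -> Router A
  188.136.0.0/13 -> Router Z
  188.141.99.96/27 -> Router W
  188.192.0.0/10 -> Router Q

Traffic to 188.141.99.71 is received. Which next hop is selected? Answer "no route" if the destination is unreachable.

Router Z

Routes whose prefix contains 188.141.99.71:
  188.0.0.0/6 (188.0.0.0 - 191.255.255.255) -> Router Y
  188.128.0.0/9 (188.128.0.0 - 188.255.255.255) -> Router C
  188.136.0.0/13 (188.136.0.0 - 188.143.255.255) -> Router Z
More-specific entries that do NOT match:
  188.141.99.96/28 (188.141.99.96 - 188.141.99.111) does not contain 188.141.99.71
  188.141.99.96/27 (188.141.99.96 - 188.141.99.127) does not contain 188.141.99.71
  188.141.98.0/24 (188.141.98.0 - 188.141.98.255) does not contain 188.141.99.71
  188.141.96.0/23 (188.141.96.0 - 188.141.97.255) does not contain 188.141.99.71
  188.156.0.0/14 (188.156.0.0 - 188.159.255.255) does not contain 188.141.99.71
Longest matching prefix is /13 -> next hop Router Z.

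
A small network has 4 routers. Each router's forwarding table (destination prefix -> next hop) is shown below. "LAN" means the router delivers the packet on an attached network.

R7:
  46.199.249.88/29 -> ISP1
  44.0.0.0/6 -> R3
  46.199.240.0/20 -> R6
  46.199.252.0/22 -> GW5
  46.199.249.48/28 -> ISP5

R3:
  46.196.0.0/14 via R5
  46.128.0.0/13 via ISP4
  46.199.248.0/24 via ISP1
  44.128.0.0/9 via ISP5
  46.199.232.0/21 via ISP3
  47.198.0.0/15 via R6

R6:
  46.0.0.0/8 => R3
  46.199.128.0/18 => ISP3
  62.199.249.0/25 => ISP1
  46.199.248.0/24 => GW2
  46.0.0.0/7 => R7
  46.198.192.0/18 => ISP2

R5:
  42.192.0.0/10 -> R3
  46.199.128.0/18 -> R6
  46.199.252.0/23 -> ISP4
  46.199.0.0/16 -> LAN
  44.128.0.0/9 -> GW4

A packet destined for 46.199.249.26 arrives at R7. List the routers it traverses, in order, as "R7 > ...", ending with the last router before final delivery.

R7 > R6 > R3 > R5

At R7: longest match for 46.199.249.26 is 46.199.240.0/20 -> R6
At R6: longest match for 46.199.249.26 is 46.0.0.0/8 -> R3
At R3: longest match for 46.199.249.26 is 46.196.0.0/14 -> R5
At R5: longest match for 46.199.249.26 is 46.199.0.0/16 -> LAN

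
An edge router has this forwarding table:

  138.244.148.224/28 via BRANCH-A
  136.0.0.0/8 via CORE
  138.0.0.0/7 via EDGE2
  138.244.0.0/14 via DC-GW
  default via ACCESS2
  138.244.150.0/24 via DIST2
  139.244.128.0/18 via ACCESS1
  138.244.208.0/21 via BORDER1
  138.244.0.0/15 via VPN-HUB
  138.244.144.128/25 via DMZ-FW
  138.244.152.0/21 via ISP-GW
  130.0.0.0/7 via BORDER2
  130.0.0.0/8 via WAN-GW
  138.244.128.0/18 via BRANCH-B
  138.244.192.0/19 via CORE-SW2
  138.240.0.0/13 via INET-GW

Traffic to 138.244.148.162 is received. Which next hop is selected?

BRANCH-B

Routes whose prefix contains 138.244.148.162:
  0.0.0.0/0 (default, matches everything) -> ACCESS2
  138.0.0.0/7 (138.0.0.0 - 139.255.255.255) -> EDGE2
  138.240.0.0/13 (138.240.0.0 - 138.247.255.255) -> INET-GW
  138.244.0.0/14 (138.244.0.0 - 138.247.255.255) -> DC-GW
  138.244.0.0/15 (138.244.0.0 - 138.245.255.255) -> VPN-HUB
  138.244.128.0/18 (138.244.128.0 - 138.244.191.255) -> BRANCH-B
More-specific entries that do NOT match:
  138.244.148.224/28 (138.244.148.224 - 138.244.148.239) does not contain 138.244.148.162
  138.244.144.128/25 (138.244.144.128 - 138.244.144.255) does not contain 138.244.148.162
  138.244.150.0/24 (138.244.150.0 - 138.244.150.255) does not contain 138.244.148.162
  138.244.208.0/21 (138.244.208.0 - 138.244.215.255) does not contain 138.244.148.162
  138.244.152.0/21 (138.244.152.0 - 138.244.159.255) does not contain 138.244.148.162
  138.244.192.0/19 (138.244.192.0 - 138.244.223.255) does not contain 138.244.148.162
Longest matching prefix is /18 -> next hop BRANCH-B.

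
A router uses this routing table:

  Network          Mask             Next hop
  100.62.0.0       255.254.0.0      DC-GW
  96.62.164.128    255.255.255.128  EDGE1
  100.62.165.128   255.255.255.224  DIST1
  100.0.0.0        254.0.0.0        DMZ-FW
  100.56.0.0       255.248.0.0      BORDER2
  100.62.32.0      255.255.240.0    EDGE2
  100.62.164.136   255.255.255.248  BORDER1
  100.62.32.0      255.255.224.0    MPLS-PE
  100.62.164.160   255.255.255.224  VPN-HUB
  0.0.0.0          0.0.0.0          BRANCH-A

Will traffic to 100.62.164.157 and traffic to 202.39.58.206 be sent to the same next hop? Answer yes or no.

no

100.62.164.157: longest match 100.62.0.0/15 -> DC-GW
202.39.58.206: longest match 0.0.0.0/0 -> BRANCH-A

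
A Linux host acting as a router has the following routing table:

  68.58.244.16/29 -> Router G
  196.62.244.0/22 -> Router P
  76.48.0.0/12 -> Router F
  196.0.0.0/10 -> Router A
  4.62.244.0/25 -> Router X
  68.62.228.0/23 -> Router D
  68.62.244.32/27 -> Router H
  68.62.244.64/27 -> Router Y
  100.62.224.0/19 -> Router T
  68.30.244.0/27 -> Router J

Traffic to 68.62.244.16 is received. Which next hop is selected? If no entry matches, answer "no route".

no route

No entry's prefix contains 68.62.244.16; there is no default route.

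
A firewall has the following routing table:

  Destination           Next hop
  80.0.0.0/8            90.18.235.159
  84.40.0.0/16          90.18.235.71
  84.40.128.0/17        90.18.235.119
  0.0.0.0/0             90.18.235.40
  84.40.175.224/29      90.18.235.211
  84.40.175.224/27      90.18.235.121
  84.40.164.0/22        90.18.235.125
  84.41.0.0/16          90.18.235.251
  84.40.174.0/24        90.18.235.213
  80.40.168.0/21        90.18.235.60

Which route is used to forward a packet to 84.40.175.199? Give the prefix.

Entries matching 84.40.175.199:
  0.0.0.0/0 (default, matches everything)
  84.40.0.0/16 (84.40.0.0 - 84.40.255.255)
  84.40.128.0/17 (84.40.128.0 - 84.40.255.255)
Most specific is 84.40.128.0/17.

84.40.128.0/17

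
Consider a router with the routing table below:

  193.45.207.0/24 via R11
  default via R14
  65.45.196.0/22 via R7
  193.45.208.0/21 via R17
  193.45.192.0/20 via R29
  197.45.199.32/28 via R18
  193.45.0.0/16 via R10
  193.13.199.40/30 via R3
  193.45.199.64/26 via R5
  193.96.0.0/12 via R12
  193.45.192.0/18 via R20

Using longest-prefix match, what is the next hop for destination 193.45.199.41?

R29

Routes whose prefix contains 193.45.199.41:
  0.0.0.0/0 (default, matches everything) -> R14
  193.45.0.0/16 (193.45.0.0 - 193.45.255.255) -> R10
  193.45.192.0/18 (193.45.192.0 - 193.45.255.255) -> R20
  193.45.192.0/20 (193.45.192.0 - 193.45.207.255) -> R29
More-specific entries that do NOT match:
  193.13.199.40/30 (193.13.199.40 - 193.13.199.43) does not contain 193.45.199.41
  197.45.199.32/28 (197.45.199.32 - 197.45.199.47) does not contain 193.45.199.41
  193.45.199.64/26 (193.45.199.64 - 193.45.199.127) does not contain 193.45.199.41
  193.45.207.0/24 (193.45.207.0 - 193.45.207.255) does not contain 193.45.199.41
  65.45.196.0/22 (65.45.196.0 - 65.45.199.255) does not contain 193.45.199.41
  193.45.208.0/21 (193.45.208.0 - 193.45.215.255) does not contain 193.45.199.41
Longest matching prefix is /20 -> next hop R29.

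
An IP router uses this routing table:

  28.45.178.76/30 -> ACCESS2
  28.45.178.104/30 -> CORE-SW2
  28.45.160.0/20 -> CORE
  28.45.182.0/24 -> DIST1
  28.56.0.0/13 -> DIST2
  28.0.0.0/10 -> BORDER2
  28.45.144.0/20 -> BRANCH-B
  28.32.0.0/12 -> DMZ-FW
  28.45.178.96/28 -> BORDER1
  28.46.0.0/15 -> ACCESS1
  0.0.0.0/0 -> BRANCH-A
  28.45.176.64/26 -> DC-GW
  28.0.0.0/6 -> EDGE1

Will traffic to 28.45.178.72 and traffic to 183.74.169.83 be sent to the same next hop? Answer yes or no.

no

28.45.178.72: longest match 28.32.0.0/12 -> DMZ-FW
183.74.169.83: longest match 0.0.0.0/0 -> BRANCH-A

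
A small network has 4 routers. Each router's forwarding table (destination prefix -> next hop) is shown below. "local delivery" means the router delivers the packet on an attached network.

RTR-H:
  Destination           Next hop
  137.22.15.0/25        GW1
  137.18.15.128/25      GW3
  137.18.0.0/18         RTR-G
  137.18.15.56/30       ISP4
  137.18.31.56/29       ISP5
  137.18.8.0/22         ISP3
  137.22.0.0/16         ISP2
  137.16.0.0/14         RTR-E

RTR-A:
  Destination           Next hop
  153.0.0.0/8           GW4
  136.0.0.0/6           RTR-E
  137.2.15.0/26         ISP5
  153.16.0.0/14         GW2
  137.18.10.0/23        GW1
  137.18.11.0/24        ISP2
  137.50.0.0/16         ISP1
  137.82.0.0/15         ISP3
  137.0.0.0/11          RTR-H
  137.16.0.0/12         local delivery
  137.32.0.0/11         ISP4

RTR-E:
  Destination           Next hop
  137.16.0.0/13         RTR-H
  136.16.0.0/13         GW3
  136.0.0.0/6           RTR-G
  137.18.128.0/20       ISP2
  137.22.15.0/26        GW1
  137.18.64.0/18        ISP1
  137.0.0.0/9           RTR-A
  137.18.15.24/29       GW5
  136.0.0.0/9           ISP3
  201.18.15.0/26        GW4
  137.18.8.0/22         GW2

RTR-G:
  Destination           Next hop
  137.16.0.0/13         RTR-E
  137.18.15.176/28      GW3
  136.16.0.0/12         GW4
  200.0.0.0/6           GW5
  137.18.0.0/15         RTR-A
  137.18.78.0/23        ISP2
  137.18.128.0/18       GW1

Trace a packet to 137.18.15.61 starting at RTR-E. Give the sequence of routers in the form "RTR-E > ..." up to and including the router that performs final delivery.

RTR-E > RTR-H > RTR-G > RTR-A

At RTR-E: longest match for 137.18.15.61 is 137.16.0.0/13 -> RTR-H
At RTR-H: longest match for 137.18.15.61 is 137.18.0.0/18 -> RTR-G
At RTR-G: longest match for 137.18.15.61 is 137.18.0.0/15 -> RTR-A
At RTR-A: longest match for 137.18.15.61 is 137.16.0.0/12 -> local delivery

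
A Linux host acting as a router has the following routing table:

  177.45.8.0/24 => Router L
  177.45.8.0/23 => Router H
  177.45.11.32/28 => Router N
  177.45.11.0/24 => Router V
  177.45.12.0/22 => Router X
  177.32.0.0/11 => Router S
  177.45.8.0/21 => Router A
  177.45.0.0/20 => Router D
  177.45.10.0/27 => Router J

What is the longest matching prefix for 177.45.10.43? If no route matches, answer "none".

177.45.8.0/21

Entries matching 177.45.10.43:
  177.32.0.0/11 (177.32.0.0 - 177.63.255.255)
  177.45.0.0/20 (177.45.0.0 - 177.45.15.255)
  177.45.8.0/21 (177.45.8.0 - 177.45.15.255)
Most specific is 177.45.8.0/21.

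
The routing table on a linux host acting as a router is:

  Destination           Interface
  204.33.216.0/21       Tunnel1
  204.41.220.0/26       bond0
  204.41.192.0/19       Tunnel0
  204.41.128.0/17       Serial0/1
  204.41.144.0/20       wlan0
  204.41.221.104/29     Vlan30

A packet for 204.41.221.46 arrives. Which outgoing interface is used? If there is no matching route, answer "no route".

Routes whose prefix contains 204.41.221.46:
  204.41.128.0/17 (204.41.128.0 - 204.41.255.255) -> Serial0/1
  204.41.192.0/19 (204.41.192.0 - 204.41.223.255) -> Tunnel0
More-specific entries that do NOT match:
  204.41.221.104/29 (204.41.221.104 - 204.41.221.111) does not contain 204.41.221.46
  204.41.220.0/26 (204.41.220.0 - 204.41.220.63) does not contain 204.41.221.46
  204.33.216.0/21 (204.33.216.0 - 204.33.223.255) does not contain 204.41.221.46
  204.41.144.0/20 (204.41.144.0 - 204.41.159.255) does not contain 204.41.221.46
Longest matching prefix is /19 -> interface Tunnel0.

Tunnel0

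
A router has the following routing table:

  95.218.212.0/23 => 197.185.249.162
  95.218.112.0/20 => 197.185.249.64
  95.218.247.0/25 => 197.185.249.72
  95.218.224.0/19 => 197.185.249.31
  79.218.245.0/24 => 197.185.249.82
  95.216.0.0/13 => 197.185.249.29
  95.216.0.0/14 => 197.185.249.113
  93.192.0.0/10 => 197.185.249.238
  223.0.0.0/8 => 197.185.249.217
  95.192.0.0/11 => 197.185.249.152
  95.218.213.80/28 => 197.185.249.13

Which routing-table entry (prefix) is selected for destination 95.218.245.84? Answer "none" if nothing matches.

95.218.224.0/19

Entries matching 95.218.245.84:
  95.192.0.0/11 (95.192.0.0 - 95.223.255.255)
  95.216.0.0/13 (95.216.0.0 - 95.223.255.255)
  95.216.0.0/14 (95.216.0.0 - 95.219.255.255)
  95.218.224.0/19 (95.218.224.0 - 95.218.255.255)
Most specific is 95.218.224.0/19.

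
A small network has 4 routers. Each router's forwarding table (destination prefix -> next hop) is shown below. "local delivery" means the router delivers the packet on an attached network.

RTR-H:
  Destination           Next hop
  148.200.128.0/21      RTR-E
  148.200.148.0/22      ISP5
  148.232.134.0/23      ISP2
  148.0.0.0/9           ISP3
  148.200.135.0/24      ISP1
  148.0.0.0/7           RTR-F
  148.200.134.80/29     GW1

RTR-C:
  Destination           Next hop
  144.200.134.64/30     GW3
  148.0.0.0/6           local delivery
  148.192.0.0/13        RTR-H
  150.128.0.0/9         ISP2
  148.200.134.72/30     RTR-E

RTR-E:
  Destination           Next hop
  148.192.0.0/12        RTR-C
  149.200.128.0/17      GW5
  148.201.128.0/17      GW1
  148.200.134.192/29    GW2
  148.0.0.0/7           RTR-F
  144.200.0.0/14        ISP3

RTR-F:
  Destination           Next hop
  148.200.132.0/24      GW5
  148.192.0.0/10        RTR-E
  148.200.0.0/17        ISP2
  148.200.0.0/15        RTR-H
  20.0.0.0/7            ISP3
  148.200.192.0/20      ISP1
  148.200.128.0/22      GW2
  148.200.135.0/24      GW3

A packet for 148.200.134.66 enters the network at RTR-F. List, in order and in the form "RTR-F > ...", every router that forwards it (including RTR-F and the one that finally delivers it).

RTR-F > RTR-H > RTR-E > RTR-C

At RTR-F: longest match for 148.200.134.66 is 148.200.0.0/15 -> RTR-H
At RTR-H: longest match for 148.200.134.66 is 148.200.128.0/21 -> RTR-E
At RTR-E: longest match for 148.200.134.66 is 148.192.0.0/12 -> RTR-C
At RTR-C: longest match for 148.200.134.66 is 148.0.0.0/6 -> local delivery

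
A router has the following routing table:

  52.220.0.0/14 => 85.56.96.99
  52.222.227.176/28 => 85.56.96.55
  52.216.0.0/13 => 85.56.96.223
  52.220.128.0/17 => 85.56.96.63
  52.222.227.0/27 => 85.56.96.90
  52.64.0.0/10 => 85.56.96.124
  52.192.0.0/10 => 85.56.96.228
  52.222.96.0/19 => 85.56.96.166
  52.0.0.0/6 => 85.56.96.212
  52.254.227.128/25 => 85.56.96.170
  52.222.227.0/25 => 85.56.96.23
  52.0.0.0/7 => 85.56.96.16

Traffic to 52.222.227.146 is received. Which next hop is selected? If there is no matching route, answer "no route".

Routes whose prefix contains 52.222.227.146:
  52.0.0.0/6 (52.0.0.0 - 55.255.255.255) -> 85.56.96.212
  52.0.0.0/7 (52.0.0.0 - 53.255.255.255) -> 85.56.96.16
  52.192.0.0/10 (52.192.0.0 - 52.255.255.255) -> 85.56.96.228
  52.216.0.0/13 (52.216.0.0 - 52.223.255.255) -> 85.56.96.223
  52.220.0.0/14 (52.220.0.0 - 52.223.255.255) -> 85.56.96.99
More-specific entries that do NOT match:
  52.222.227.176/28 (52.222.227.176 - 52.222.227.191) does not contain 52.222.227.146
  52.222.227.0/27 (52.222.227.0 - 52.222.227.31) does not contain 52.222.227.146
  52.254.227.128/25 (52.254.227.128 - 52.254.227.255) does not contain 52.222.227.146
  52.222.227.0/25 (52.222.227.0 - 52.222.227.127) does not contain 52.222.227.146
  52.222.96.0/19 (52.222.96.0 - 52.222.127.255) does not contain 52.222.227.146
  52.220.128.0/17 (52.220.128.0 - 52.220.255.255) does not contain 52.222.227.146
Longest matching prefix is /14 -> next hop 85.56.96.99.

85.56.96.99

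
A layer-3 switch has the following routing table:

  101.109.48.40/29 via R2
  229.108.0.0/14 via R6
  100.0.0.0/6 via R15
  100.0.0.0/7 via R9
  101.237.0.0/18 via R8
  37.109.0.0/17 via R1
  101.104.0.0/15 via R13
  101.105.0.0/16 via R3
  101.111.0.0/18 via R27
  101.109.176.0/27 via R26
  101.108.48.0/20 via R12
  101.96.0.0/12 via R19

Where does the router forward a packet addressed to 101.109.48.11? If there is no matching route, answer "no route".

Routes whose prefix contains 101.109.48.11:
  100.0.0.0/6 (100.0.0.0 - 103.255.255.255) -> R15
  100.0.0.0/7 (100.0.0.0 - 101.255.255.255) -> R9
  101.96.0.0/12 (101.96.0.0 - 101.111.255.255) -> R19
More-specific entries that do NOT match:
  101.109.48.40/29 (101.109.48.40 - 101.109.48.47) does not contain 101.109.48.11
  101.109.176.0/27 (101.109.176.0 - 101.109.176.31) does not contain 101.109.48.11
  101.108.48.0/20 (101.108.48.0 - 101.108.63.255) does not contain 101.109.48.11
  101.237.0.0/18 (101.237.0.0 - 101.237.63.255) does not contain 101.109.48.11
  101.111.0.0/18 (101.111.0.0 - 101.111.63.255) does not contain 101.109.48.11
  37.109.0.0/17 (37.109.0.0 - 37.109.127.255) does not contain 101.109.48.11
  101.105.0.0/16 (101.105.0.0 - 101.105.255.255) does not contain 101.109.48.11
  101.104.0.0/15 (101.104.0.0 - 101.105.255.255) does not contain 101.109.48.11
  229.108.0.0/14 (229.108.0.0 - 229.111.255.255) does not contain 101.109.48.11
Longest matching prefix is /12 -> next hop R19.

R19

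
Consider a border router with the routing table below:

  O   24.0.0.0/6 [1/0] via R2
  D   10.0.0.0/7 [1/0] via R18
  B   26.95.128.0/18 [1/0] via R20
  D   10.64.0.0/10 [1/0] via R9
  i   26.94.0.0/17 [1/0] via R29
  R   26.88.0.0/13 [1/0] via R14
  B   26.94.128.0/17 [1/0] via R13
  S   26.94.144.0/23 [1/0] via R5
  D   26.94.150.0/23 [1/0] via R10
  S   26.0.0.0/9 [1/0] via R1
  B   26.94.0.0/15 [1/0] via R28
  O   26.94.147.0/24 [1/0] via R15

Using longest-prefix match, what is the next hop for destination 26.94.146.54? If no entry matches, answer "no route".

Routes whose prefix contains 26.94.146.54:
  24.0.0.0/6 (24.0.0.0 - 27.255.255.255) -> R2
  26.0.0.0/9 (26.0.0.0 - 26.127.255.255) -> R1
  26.88.0.0/13 (26.88.0.0 - 26.95.255.255) -> R14
  26.94.0.0/15 (26.94.0.0 - 26.95.255.255) -> R28
  26.94.128.0/17 (26.94.128.0 - 26.94.255.255) -> R13
More-specific entries that do NOT match:
  26.94.147.0/24 (26.94.147.0 - 26.94.147.255) does not contain 26.94.146.54
  26.94.144.0/23 (26.94.144.0 - 26.94.145.255) does not contain 26.94.146.54
  26.94.150.0/23 (26.94.150.0 - 26.94.151.255) does not contain 26.94.146.54
  26.95.128.0/18 (26.95.128.0 - 26.95.191.255) does not contain 26.94.146.54
Longest matching prefix is /17 -> next hop R13.

R13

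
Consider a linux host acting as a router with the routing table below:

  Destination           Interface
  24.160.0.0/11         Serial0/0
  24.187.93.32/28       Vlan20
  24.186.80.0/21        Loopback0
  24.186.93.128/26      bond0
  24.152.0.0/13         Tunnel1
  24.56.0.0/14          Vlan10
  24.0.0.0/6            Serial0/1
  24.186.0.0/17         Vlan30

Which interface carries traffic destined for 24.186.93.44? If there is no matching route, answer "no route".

Vlan30

Routes whose prefix contains 24.186.93.44:
  24.0.0.0/6 (24.0.0.0 - 27.255.255.255) -> Serial0/1
  24.160.0.0/11 (24.160.0.0 - 24.191.255.255) -> Serial0/0
  24.186.0.0/17 (24.186.0.0 - 24.186.127.255) -> Vlan30
More-specific entries that do NOT match:
  24.187.93.32/28 (24.187.93.32 - 24.187.93.47) does not contain 24.186.93.44
  24.186.93.128/26 (24.186.93.128 - 24.186.93.191) does not contain 24.186.93.44
  24.186.80.0/21 (24.186.80.0 - 24.186.87.255) does not contain 24.186.93.44
Longest matching prefix is /17 -> interface Vlan30.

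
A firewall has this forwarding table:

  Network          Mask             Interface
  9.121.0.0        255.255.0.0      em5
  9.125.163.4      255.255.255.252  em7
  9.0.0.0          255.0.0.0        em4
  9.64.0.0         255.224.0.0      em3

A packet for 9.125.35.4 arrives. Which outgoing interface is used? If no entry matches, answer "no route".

Routes whose prefix contains 9.125.35.4:
  9.0.0.0/8 (9.0.0.0 - 9.255.255.255) -> em4
More-specific entries that do NOT match:
  9.125.163.4/30 (9.125.163.4 - 9.125.163.7) does not contain 9.125.35.4
  9.121.0.0/16 (9.121.0.0 - 9.121.255.255) does not contain 9.125.35.4
  9.64.0.0/11 (9.64.0.0 - 9.95.255.255) does not contain 9.125.35.4
Longest matching prefix is /8 -> interface em4.

em4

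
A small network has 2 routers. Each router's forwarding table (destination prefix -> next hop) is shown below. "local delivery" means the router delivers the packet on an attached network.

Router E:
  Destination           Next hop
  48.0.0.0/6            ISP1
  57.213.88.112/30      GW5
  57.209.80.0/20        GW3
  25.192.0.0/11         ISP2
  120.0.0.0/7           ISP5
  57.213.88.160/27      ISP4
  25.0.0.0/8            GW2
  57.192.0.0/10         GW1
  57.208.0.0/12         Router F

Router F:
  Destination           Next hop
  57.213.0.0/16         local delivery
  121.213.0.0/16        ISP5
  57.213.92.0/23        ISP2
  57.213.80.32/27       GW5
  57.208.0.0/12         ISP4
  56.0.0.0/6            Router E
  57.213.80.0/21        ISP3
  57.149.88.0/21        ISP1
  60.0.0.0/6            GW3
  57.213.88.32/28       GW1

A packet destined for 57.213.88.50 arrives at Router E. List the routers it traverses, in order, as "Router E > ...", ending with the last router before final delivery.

Router E > Router F

At Router E: longest match for 57.213.88.50 is 57.208.0.0/12 -> Router F
At Router F: longest match for 57.213.88.50 is 57.213.0.0/16 -> local delivery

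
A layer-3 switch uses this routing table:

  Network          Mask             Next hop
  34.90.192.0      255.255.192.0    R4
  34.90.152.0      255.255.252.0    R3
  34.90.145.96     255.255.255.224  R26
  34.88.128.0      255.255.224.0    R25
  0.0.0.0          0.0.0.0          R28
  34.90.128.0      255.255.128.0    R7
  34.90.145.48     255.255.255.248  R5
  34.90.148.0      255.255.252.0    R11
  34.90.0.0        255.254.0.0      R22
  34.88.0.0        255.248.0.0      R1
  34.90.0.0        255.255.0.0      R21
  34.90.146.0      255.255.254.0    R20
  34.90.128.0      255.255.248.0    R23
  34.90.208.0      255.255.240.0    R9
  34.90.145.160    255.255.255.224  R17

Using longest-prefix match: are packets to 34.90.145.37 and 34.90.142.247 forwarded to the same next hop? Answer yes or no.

yes

34.90.145.37: longest match 34.90.128.0/17 -> R7
34.90.142.247: longest match 34.90.128.0/17 -> R7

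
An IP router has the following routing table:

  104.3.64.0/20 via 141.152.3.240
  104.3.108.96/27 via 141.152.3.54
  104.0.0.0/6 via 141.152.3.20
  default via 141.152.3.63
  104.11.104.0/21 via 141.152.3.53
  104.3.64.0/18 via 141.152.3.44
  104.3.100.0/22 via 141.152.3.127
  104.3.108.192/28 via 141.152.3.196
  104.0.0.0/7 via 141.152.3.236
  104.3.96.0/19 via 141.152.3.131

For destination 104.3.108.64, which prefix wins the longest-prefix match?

104.3.96.0/19

Entries matching 104.3.108.64:
  0.0.0.0/0 (default, matches everything)
  104.0.0.0/6 (104.0.0.0 - 107.255.255.255)
  104.0.0.0/7 (104.0.0.0 - 105.255.255.255)
  104.3.64.0/18 (104.3.64.0 - 104.3.127.255)
  104.3.96.0/19 (104.3.96.0 - 104.3.127.255)
Most specific is 104.3.96.0/19.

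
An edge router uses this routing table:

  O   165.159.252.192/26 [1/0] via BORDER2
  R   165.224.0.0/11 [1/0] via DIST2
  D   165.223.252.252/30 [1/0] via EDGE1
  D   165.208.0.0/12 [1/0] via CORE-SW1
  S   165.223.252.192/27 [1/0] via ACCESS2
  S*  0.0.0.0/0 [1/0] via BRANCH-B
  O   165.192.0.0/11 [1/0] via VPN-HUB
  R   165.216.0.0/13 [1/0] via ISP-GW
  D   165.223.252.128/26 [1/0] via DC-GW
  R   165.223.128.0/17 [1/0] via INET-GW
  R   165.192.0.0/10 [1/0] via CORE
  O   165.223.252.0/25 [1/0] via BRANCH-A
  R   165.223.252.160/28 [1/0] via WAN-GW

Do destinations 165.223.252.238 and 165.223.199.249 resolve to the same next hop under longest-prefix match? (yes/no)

165.223.252.238: longest match 165.223.128.0/17 -> INET-GW
165.223.199.249: longest match 165.223.128.0/17 -> INET-GW

yes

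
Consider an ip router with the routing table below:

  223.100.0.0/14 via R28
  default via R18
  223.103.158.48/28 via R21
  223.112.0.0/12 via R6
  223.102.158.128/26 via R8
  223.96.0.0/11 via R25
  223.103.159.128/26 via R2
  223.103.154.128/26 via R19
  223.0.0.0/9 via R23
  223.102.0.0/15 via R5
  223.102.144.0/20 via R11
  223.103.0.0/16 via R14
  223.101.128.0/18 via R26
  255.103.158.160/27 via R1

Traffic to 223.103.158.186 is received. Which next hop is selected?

R14

Routes whose prefix contains 223.103.158.186:
  0.0.0.0/0 (default, matches everything) -> R18
  223.0.0.0/9 (223.0.0.0 - 223.127.255.255) -> R23
  223.96.0.0/11 (223.96.0.0 - 223.127.255.255) -> R25
  223.100.0.0/14 (223.100.0.0 - 223.103.255.255) -> R28
  223.102.0.0/15 (223.102.0.0 - 223.103.255.255) -> R5
  223.103.0.0/16 (223.103.0.0 - 223.103.255.255) -> R14
More-specific entries that do NOT match:
  223.103.158.48/28 (223.103.158.48 - 223.103.158.63) does not contain 223.103.158.186
  255.103.158.160/27 (255.103.158.160 - 255.103.158.191) does not contain 223.103.158.186
  223.102.158.128/26 (223.102.158.128 - 223.102.158.191) does not contain 223.103.158.186
  223.103.159.128/26 (223.103.159.128 - 223.103.159.191) does not contain 223.103.158.186
  223.103.154.128/26 (223.103.154.128 - 223.103.154.191) does not contain 223.103.158.186
  223.102.144.0/20 (223.102.144.0 - 223.102.159.255) does not contain 223.103.158.186
  223.101.128.0/18 (223.101.128.0 - 223.101.191.255) does not contain 223.103.158.186
Longest matching prefix is /16 -> next hop R14.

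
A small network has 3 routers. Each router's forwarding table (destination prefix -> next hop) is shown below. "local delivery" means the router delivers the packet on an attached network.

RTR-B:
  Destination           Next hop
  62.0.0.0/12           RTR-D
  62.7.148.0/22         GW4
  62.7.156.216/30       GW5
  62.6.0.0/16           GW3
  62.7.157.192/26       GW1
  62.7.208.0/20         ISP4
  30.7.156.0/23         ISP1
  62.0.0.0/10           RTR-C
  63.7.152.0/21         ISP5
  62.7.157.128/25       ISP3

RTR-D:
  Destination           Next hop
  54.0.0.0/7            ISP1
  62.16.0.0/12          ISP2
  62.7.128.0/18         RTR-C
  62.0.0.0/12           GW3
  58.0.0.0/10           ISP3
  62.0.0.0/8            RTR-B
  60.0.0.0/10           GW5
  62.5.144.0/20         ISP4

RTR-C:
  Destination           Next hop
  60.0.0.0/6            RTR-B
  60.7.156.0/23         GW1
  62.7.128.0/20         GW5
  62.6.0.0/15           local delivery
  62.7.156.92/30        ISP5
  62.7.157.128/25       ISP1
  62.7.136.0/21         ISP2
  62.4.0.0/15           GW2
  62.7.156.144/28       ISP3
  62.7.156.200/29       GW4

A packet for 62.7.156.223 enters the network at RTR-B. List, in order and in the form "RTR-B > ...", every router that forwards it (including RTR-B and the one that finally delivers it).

At RTR-B: longest match for 62.7.156.223 is 62.0.0.0/12 -> RTR-D
At RTR-D: longest match for 62.7.156.223 is 62.7.128.0/18 -> RTR-C
At RTR-C: longest match for 62.7.156.223 is 62.6.0.0/15 -> local delivery

RTR-B > RTR-D > RTR-C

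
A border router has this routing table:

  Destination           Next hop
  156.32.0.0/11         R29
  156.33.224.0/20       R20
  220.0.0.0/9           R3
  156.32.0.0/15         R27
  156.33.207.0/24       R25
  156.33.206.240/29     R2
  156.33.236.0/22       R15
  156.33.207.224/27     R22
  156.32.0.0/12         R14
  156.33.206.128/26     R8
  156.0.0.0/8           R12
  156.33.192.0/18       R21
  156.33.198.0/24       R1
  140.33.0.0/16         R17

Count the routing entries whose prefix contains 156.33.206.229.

5

Prefixes containing 156.33.206.229:
  156.0.0.0/8 (156.0.0.0 - 156.255.255.255)
  156.32.0.0/11 (156.32.0.0 - 156.63.255.255)
  156.32.0.0/12 (156.32.0.0 - 156.47.255.255)
  156.32.0.0/15 (156.32.0.0 - 156.33.255.255)
  156.33.192.0/18 (156.33.192.0 - 156.33.255.255)
Total matching entries: 5.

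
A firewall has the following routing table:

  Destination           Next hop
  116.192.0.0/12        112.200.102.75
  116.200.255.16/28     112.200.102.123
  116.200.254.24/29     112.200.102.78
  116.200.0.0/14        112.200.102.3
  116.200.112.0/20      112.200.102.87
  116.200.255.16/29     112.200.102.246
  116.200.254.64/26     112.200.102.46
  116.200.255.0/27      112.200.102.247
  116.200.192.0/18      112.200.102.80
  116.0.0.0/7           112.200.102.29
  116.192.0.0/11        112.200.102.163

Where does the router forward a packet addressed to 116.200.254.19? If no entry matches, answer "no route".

Routes whose prefix contains 116.200.254.19:
  116.0.0.0/7 (116.0.0.0 - 117.255.255.255) -> 112.200.102.29
  116.192.0.0/11 (116.192.0.0 - 116.223.255.255) -> 112.200.102.163
  116.192.0.0/12 (116.192.0.0 - 116.207.255.255) -> 112.200.102.75
  116.200.0.0/14 (116.200.0.0 - 116.203.255.255) -> 112.200.102.3
  116.200.192.0/18 (116.200.192.0 - 116.200.255.255) -> 112.200.102.80
More-specific entries that do NOT match:
  116.200.254.24/29 (116.200.254.24 - 116.200.254.31) does not contain 116.200.254.19
  116.200.255.16/29 (116.200.255.16 - 116.200.255.23) does not contain 116.200.254.19
  116.200.255.16/28 (116.200.255.16 - 116.200.255.31) does not contain 116.200.254.19
  116.200.255.0/27 (116.200.255.0 - 116.200.255.31) does not contain 116.200.254.19
  116.200.254.64/26 (116.200.254.64 - 116.200.254.127) does not contain 116.200.254.19
  116.200.112.0/20 (116.200.112.0 - 116.200.127.255) does not contain 116.200.254.19
Longest matching prefix is /18 -> next hop 112.200.102.80.

112.200.102.80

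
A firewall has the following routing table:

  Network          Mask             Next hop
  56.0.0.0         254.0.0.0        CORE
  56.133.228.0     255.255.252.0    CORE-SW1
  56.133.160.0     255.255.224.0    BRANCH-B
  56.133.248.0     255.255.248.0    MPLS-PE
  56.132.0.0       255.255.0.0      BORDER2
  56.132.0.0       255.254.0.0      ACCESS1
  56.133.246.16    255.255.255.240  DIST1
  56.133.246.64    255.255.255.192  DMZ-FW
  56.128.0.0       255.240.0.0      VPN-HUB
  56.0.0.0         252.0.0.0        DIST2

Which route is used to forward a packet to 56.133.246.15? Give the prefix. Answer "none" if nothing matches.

Entries matching 56.133.246.15:
  56.0.0.0/6 (56.0.0.0 - 59.255.255.255)
  56.0.0.0/7 (56.0.0.0 - 57.255.255.255)
  56.128.0.0/12 (56.128.0.0 - 56.143.255.255)
  56.132.0.0/15 (56.132.0.0 - 56.133.255.255)
Most specific is 56.132.0.0/15.

56.132.0.0/15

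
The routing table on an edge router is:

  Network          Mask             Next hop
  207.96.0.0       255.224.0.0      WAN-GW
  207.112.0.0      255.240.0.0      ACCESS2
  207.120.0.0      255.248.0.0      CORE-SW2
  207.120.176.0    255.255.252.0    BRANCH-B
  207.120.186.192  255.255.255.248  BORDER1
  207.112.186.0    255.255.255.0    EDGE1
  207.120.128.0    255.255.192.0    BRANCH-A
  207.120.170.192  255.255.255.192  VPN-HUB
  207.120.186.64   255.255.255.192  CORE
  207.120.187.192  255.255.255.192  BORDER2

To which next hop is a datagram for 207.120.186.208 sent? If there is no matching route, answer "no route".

BRANCH-A

Routes whose prefix contains 207.120.186.208:
  207.96.0.0/11 (207.96.0.0 - 207.127.255.255) -> WAN-GW
  207.112.0.0/12 (207.112.0.0 - 207.127.255.255) -> ACCESS2
  207.120.0.0/13 (207.120.0.0 - 207.127.255.255) -> CORE-SW2
  207.120.128.0/18 (207.120.128.0 - 207.120.191.255) -> BRANCH-A
More-specific entries that do NOT match:
  207.120.186.192/29 (207.120.186.192 - 207.120.186.199) does not contain 207.120.186.208
  207.120.170.192/26 (207.120.170.192 - 207.120.170.255) does not contain 207.120.186.208
  207.120.186.64/26 (207.120.186.64 - 207.120.186.127) does not contain 207.120.186.208
  207.120.187.192/26 (207.120.187.192 - 207.120.187.255) does not contain 207.120.186.208
  207.112.186.0/24 (207.112.186.0 - 207.112.186.255) does not contain 207.120.186.208
  207.120.176.0/22 (207.120.176.0 - 207.120.179.255) does not contain 207.120.186.208
Longest matching prefix is /18 -> next hop BRANCH-A.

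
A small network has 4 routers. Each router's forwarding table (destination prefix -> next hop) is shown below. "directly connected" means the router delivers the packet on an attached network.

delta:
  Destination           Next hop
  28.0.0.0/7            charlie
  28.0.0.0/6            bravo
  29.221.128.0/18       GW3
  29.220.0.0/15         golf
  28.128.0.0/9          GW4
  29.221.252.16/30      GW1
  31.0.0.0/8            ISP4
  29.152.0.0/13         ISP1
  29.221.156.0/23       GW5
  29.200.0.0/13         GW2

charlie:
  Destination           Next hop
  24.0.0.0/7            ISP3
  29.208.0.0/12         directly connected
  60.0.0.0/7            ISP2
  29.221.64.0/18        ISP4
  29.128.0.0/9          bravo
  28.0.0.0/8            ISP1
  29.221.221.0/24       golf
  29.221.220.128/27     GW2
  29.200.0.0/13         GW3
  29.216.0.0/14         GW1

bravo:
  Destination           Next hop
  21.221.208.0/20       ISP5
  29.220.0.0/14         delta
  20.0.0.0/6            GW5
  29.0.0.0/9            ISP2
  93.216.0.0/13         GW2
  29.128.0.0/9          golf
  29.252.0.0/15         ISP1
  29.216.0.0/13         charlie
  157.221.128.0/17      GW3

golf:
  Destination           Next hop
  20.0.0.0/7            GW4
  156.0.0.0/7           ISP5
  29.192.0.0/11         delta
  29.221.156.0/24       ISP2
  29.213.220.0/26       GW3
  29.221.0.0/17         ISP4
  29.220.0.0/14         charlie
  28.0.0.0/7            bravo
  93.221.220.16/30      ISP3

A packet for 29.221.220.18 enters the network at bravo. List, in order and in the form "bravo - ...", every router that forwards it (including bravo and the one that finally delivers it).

At bravo: longest match for 29.221.220.18 is 29.220.0.0/14 -> delta
At delta: longest match for 29.221.220.18 is 29.220.0.0/15 -> golf
At golf: longest match for 29.221.220.18 is 29.220.0.0/14 -> charlie
At charlie: longest match for 29.221.220.18 is 29.208.0.0/12 -> directly connected

bravo - delta - golf - charlie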